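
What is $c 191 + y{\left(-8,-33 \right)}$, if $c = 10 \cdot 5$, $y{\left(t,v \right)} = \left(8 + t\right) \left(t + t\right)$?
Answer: $9550$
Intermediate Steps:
$y{\left(t,v \right)} = 2 t \left(8 + t\right)$ ($y{\left(t,v \right)} = \left(8 + t\right) 2 t = 2 t \left(8 + t\right)$)
$c = 50$
$c 191 + y{\left(-8,-33 \right)} = 50 \cdot 191 + 2 \left(-8\right) \left(8 - 8\right) = 9550 + 2 \left(-8\right) 0 = 9550 + 0 = 9550$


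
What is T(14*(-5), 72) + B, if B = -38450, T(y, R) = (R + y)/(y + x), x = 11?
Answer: -2268552/59 ≈ -38450.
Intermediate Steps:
T(y, R) = (R + y)/(11 + y) (T(y, R) = (R + y)/(y + 11) = (R + y)/(11 + y))
T(14*(-5), 72) + B = (72 + 14*(-5))/(11 + 14*(-5)) - 38450 = (72 - 70)/(11 - 70) - 38450 = 2/(-59) - 38450 = -1/59*2 - 38450 = -2/59 - 38450 = -2268552/59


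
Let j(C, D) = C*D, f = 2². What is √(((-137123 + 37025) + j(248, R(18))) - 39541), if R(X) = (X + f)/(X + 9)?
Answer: I*√11294391/9 ≈ 373.41*I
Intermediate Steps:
f = 4
R(X) = (4 + X)/(9 + X) (R(X) = (X + 4)/(X + 9) = (4 + X)/(9 + X))
√(((-137123 + 37025) + j(248, R(18))) - 39541) = √(((-137123 + 37025) + 248*((4 + 18)/(9 + 18))) - 39541) = √((-100098 + 248*(22/27)) - 39541) = √((-100098 + 5456/27) - 39541) = √(-2697190/27 - 39541) = √(-3764797/27) = I*√11294391/9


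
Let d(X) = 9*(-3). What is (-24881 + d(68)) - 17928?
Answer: -42836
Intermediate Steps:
d(X) = -27
(-24881 + d(68)) - 17928 = (-24881 - 27) - 17928 = -24908 - 17928 = -42836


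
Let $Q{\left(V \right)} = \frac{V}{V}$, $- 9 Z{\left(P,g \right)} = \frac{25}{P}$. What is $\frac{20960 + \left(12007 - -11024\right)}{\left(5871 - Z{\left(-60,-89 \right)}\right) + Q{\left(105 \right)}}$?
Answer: $\frac{4751028}{634171} \approx 7.4917$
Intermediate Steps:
$Z{\left(P,g \right)} = - \frac{25}{9 P}$ ($Z{\left(P,g \right)} = - \frac{25 \frac{1}{P}}{9} = - \frac{25}{9 P}$)
$Q{\left(V \right)} = 1$
$\frac{20960 + \left(12007 - -11024\right)}{\left(5871 - Z{\left(-60,-89 \right)}\right) + Q{\left(105 \right)}} = \frac{20960 + \left(12007 - -11024\right)}{\left(5871 - - \frac{25}{9 \left(-60\right)}\right) + 1} = \frac{20960 + \left(12007 + 11024\right)}{\left(5871 - \left(- \frac{25}{9}\right) \left(- \frac{1}{60}\right)\right) + 1} = \frac{20960 + 23031}{\left(5871 - \frac{5}{108}\right) + 1} = \frac{43991}{\left(5871 - \frac{5}{108}\right) + 1} = \frac{43991}{\frac{634063}{108} + 1} = \frac{43991}{\frac{634171}{108}} = 43991 \cdot \frac{108}{634171} = \frac{4751028}{634171}$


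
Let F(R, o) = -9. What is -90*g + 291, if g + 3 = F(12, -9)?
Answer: 1371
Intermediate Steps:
g = -12 (g = -3 - 9 = -12)
-90*g + 291 = -90*(-12) + 291 = 1080 + 291 = 1371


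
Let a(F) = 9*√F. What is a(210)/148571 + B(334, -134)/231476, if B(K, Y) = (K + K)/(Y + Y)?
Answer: -167/15508892 + 9*√210/148571 ≈ 0.00086708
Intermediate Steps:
B(K, Y) = K/Y (B(K, Y) = (2*K)/((2*Y)) = (2*K)*(1/(2*Y)) = K/Y)
a(210)/148571 + B(334, -134)/231476 = (9*√210)/148571 + (334/(-134))/231476 = (9*√210)*(1/148571) + (334*(-1/134))*(1/231476) = 9*√210/148571 - 167/67*1/231476 = 9*√210/148571 - 167/15508892 = -167/15508892 + 9*√210/148571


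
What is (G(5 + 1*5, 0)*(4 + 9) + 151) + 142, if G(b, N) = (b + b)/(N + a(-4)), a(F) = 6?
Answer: 1009/3 ≈ 336.33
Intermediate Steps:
G(b, N) = 2*b/(6 + N) (G(b, N) = (b + b)/(N + 6) = (2*b)/(6 + N) = 2*b/(6 + N))
(G(5 + 1*5, 0)*(4 + 9) + 151) + 142 = ((2*(5 + 1*5)/(6 + 0))*(4 + 9) + 151) + 142 = ((2*(5 + 5)/6)*13 + 151) + 142 = ((2*10*(⅙))*13 + 151) + 142 = ((10/3)*13 + 151) + 142 = (130/3 + 151) + 142 = 583/3 + 142 = 1009/3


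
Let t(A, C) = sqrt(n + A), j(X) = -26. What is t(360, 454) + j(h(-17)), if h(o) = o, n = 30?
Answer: -26 + sqrt(390) ≈ -6.2516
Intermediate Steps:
t(A, C) = sqrt(30 + A)
t(360, 454) + j(h(-17)) = sqrt(30 + 360) - 26 = sqrt(390) - 26 = -26 + sqrt(390)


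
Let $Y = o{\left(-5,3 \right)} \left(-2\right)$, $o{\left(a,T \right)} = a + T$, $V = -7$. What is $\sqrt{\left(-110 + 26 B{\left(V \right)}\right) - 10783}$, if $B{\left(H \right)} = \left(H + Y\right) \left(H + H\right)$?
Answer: $99 i \approx 99.0 i$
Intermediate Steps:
$o{\left(a,T \right)} = T + a$
$Y = 4$ ($Y = \left(3 - 5\right) \left(-2\right) = \left(-2\right) \left(-2\right) = 4$)
$B{\left(H \right)} = 2 H \left(4 + H\right)$ ($B{\left(H \right)} = \left(H + 4\right) \left(H + H\right) = \left(4 + H\right) 2 H = 2 H \left(4 + H\right)$)
$\sqrt{\left(-110 + 26 B{\left(V \right)}\right) - 10783} = \sqrt{\left(-110 + 26 \cdot 2 \left(-7\right) \left(4 - 7\right)\right) - 10783} = \sqrt{\left(-110 + 26 \cdot 2 \left(-7\right) \left(-3\right)\right) - 10783} = \sqrt{\left(-110 + 26 \cdot 42\right) - 10783} = \sqrt{\left(-110 + 1092\right) - 10783} = \sqrt{982 - 10783} = \sqrt{-9801} = 99 i$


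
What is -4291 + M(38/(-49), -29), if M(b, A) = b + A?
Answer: -211718/49 ≈ -4320.8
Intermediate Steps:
M(b, A) = A + b
-4291 + M(38/(-49), -29) = -4291 + (-29 + 38/(-49)) = -4291 + (-29 + 38*(-1/49)) = -4291 + (-29 - 38/49) = -4291 - 1459/49 = -211718/49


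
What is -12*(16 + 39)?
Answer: -660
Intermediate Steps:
-12*(16 + 39) = -12*55 = -660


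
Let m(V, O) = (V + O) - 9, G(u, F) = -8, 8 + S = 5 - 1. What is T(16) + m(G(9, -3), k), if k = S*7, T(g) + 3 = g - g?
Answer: -48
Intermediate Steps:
S = -4 (S = -8 + (5 - 1) = -8 + 4 = -4)
T(g) = -3 (T(g) = -3 + (g - g) = -3 + 0 = -3)
k = -28 (k = -4*7 = -28)
m(V, O) = -9 + O + V (m(V, O) = (O + V) - 9 = -9 + O + V)
T(16) + m(G(9, -3), k) = -3 + (-9 - 28 - 8) = -3 - 45 = -48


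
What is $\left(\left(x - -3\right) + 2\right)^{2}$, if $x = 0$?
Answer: $25$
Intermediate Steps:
$\left(\left(x - -3\right) + 2\right)^{2} = \left(\left(0 - -3\right) + 2\right)^{2} = \left(\left(0 + 3\right) + 2\right)^{2} = \left(3 + 2\right)^{2} = 5^{2} = 25$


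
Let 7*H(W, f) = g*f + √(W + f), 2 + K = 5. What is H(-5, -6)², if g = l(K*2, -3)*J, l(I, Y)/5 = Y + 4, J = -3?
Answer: (90 + I*√11)²/49 ≈ 165.08 + 12.184*I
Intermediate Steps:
K = 3 (K = -2 + 5 = 3)
l(I, Y) = 20 + 5*Y (l(I, Y) = 5*(Y + 4) = 5*(4 + Y) = 20 + 5*Y)
g = -15 (g = (20 + 5*(-3))*(-3) = (20 - 15)*(-3) = 5*(-3) = -15)
H(W, f) = -15*f/7 + √(W + f)/7 (H(W, f) = (-15*f + √(W + f))/7 = (√(W + f) - 15*f)/7 = -15*f/7 + √(W + f)/7)
H(-5, -6)² = (-15/7*(-6) + √(-5 - 6)/7)² = (90/7 + √(-11)/7)² = (90/7 + (I*√11)/7)² = (90/7 + I*√11/7)²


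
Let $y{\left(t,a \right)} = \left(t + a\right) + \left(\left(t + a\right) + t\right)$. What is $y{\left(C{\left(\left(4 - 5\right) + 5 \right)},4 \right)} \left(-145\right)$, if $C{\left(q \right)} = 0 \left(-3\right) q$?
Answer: $-1160$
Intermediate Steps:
$C{\left(q \right)} = 0$ ($C{\left(q \right)} = 0 q = 0$)
$y{\left(t,a \right)} = 2 a + 3 t$ ($y{\left(t,a \right)} = \left(a + t\right) + \left(\left(a + t\right) + t\right) = \left(a + t\right) + \left(a + 2 t\right) = 2 a + 3 t$)
$y{\left(C{\left(\left(4 - 5\right) + 5 \right)},4 \right)} \left(-145\right) = \left(2 \cdot 4 + 3 \cdot 0\right) \left(-145\right) = \left(8 + 0\right) \left(-145\right) = 8 \left(-145\right) = -1160$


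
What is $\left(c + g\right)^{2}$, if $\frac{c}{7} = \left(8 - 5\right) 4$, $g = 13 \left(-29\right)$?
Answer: $85849$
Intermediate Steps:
$g = -377$
$c = 84$ ($c = 7 \left(8 - 5\right) 4 = 7 \cdot 3 \cdot 4 = 7 \cdot 12 = 84$)
$\left(c + g\right)^{2} = \left(84 - 377\right)^{2} = \left(-293\right)^{2} = 85849$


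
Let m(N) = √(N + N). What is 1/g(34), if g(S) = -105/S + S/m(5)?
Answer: 17850/613043 + 19652*√10/613043 ≈ 0.13049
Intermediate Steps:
m(N) = √2*√N (m(N) = √(2*N) = √2*√N)
g(S) = -105/S + S*√10/10 (g(S) = -105/S + S/((√2*√5)) = -105/S + S/(√10) = -105/S + S*(√10/10) = -105/S + S*√10/10)
1/g(34) = 1/(-105/34 + (⅒)*34*√10) = 1/(-105*1/34 + 17*√10/5) = 1/(-105/34 + 17*√10/5)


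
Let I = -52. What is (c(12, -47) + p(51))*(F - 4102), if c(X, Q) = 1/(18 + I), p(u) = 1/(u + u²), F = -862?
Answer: 5621/39 ≈ 144.13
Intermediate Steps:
c(X, Q) = -1/34 (c(X, Q) = 1/(18 - 52) = 1/(-34) = -1/34)
(c(12, -47) + p(51))*(F - 4102) = (-1/34 + 1/(51*(1 + 51)))*(-862 - 4102) = (-1/34 + (1/51)/52)*(-4964) = (-1/34 + (1/51)*(1/52))*(-4964) = (-1/34 + 1/2652)*(-4964) = -77/2652*(-4964) = 5621/39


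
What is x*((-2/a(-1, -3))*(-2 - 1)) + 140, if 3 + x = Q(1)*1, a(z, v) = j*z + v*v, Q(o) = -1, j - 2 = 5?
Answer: 128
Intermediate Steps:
j = 7 (j = 2 + 5 = 7)
a(z, v) = v² + 7*z (a(z, v) = 7*z + v*v = 7*z + v² = v² + 7*z)
x = -4 (x = -3 - 1*1 = -3 - 1 = -4)
x*((-2/a(-1, -3))*(-2 - 1)) + 140 = -4*(-2/((-3)² + 7*(-1)))*(-2 - 1) + 140 = -4*(-2/(9 - 7))*(-3) + 140 = -4*(-2/2)*(-3) + 140 = -4*(-2*½)*(-3) + 140 = -(-4)*(-3) + 140 = -4*3 + 140 = -12 + 140 = 128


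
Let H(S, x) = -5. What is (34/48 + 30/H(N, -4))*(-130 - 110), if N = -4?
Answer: 1270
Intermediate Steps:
(34/48 + 30/H(N, -4))*(-130 - 110) = (34/48 + 30/(-5))*(-130 - 110) = (34*(1/48) + 30*(-⅕))*(-240) = (17/24 - 6)*(-240) = -127/24*(-240) = 1270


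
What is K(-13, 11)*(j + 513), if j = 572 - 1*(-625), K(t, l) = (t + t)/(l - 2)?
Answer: -4940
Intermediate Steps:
K(t, l) = 2*t/(-2 + l) (K(t, l) = (2*t)/(-2 + l) = 2*t/(-2 + l))
j = 1197 (j = 572 + 625 = 1197)
K(-13, 11)*(j + 513) = (2*(-13)/(-2 + 11))*(1197 + 513) = (2*(-13)/9)*1710 = (2*(-13)*(⅑))*1710 = -26/9*1710 = -4940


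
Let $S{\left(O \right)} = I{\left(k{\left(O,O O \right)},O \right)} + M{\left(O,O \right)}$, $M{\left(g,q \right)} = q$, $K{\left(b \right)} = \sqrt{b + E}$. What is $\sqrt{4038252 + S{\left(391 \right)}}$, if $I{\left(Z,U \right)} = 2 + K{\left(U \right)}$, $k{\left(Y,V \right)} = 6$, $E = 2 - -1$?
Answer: $\sqrt{4038645 + \sqrt{394}} \approx 2009.6$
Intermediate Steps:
$E = 3$ ($E = 2 + 1 = 3$)
$K{\left(b \right)} = \sqrt{3 + b}$ ($K{\left(b \right)} = \sqrt{b + 3} = \sqrt{3 + b}$)
$I{\left(Z,U \right)} = 2 + \sqrt{3 + U}$
$S{\left(O \right)} = 2 + O + \sqrt{3 + O}$ ($S{\left(O \right)} = \left(2 + \sqrt{3 + O}\right) + O = 2 + O + \sqrt{3 + O}$)
$\sqrt{4038252 + S{\left(391 \right)}} = \sqrt{4038252 + \left(2 + 391 + \sqrt{3 + 391}\right)} = \sqrt{4038252 + \left(2 + 391 + \sqrt{394}\right)} = \sqrt{4038252 + \left(393 + \sqrt{394}\right)} = \sqrt{4038645 + \sqrt{394}}$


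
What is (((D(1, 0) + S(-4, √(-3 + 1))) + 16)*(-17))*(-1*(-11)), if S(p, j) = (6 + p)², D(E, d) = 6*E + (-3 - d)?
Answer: -4301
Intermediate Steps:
D(E, d) = -3 - d + 6*E
(((D(1, 0) + S(-4, √(-3 + 1))) + 16)*(-17))*(-1*(-11)) = ((((-3 - 1*0 + 6*1) + (6 - 4)²) + 16)*(-17))*(-1*(-11)) = ((((-3 + 0 + 6) + 2²) + 16)*(-17))*11 = (((3 + 4) + 16)*(-17))*11 = ((7 + 16)*(-17))*11 = (23*(-17))*11 = -391*11 = -4301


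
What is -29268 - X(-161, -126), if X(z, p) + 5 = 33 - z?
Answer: -29457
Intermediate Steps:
X(z, p) = 28 - z (X(z, p) = -5 + (33 - z) = 28 - z)
-29268 - X(-161, -126) = -29268 - (28 - 1*(-161)) = -29268 - (28 + 161) = -29268 - 1*189 = -29268 - 189 = -29457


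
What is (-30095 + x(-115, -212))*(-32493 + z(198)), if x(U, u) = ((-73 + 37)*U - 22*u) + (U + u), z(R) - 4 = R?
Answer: 698066838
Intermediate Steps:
z(R) = 4 + R
x(U, u) = -35*U - 21*u (x(U, u) = (-36*U - 22*u) + (U + u) = -35*U - 21*u)
(-30095 + x(-115, -212))*(-32493 + z(198)) = (-30095 + (-35*(-115) - 21*(-212)))*(-32493 + (4 + 198)) = (-30095 + (4025 + 4452))*(-32493 + 202) = (-30095 + 8477)*(-32291) = -21618*(-32291) = 698066838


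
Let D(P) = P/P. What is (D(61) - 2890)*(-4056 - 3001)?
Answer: 20387673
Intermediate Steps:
D(P) = 1
(D(61) - 2890)*(-4056 - 3001) = (1 - 2890)*(-4056 - 3001) = -2889*(-7057) = 20387673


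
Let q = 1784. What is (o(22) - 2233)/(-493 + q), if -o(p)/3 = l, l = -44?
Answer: -2101/1291 ≈ -1.6274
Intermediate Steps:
o(p) = 132 (o(p) = -3*(-44) = 132)
(o(22) - 2233)/(-493 + q) = (132 - 2233)/(-493 + 1784) = -2101/1291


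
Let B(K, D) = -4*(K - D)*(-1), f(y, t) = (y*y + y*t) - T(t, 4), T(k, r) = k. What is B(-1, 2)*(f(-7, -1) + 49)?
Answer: -1272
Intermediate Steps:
f(y, t) = y² - t + t*y (f(y, t) = (y*y + y*t) - t = (y² + t*y) - t = y² - t + t*y)
B(K, D) = -4*D + 4*K (B(K, D) = (-4*K + 4*D)*(-1) = -4*D + 4*K)
B(-1, 2)*(f(-7, -1) + 49) = (-4*2 + 4*(-1))*(((-7)² - 1*(-1) - 1*(-7)) + 49) = (-8 - 4)*((49 + 1 + 7) + 49) = -12*(57 + 49) = -12*106 = -1272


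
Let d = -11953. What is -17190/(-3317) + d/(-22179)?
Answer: 420905111/73567743 ≈ 5.7213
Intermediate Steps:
-17190/(-3317) + d/(-22179) = -17190/(-3317) - 11953/(-22179) = -17190*(-1/3317) - 11953*(-1/22179) = 17190/3317 + 11953/22179 = 420905111/73567743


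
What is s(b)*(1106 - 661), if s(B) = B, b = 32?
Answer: 14240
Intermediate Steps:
s(b)*(1106 - 661) = 32*(1106 - 661) = 32*445 = 14240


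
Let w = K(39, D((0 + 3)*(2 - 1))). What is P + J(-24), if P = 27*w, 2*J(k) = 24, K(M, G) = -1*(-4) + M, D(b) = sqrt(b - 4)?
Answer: 1173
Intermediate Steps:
D(b) = sqrt(-4 + b)
K(M, G) = 4 + M
J(k) = 12 (J(k) = (1/2)*24 = 12)
w = 43 (w = 4 + 39 = 43)
P = 1161 (P = 27*43 = 1161)
P + J(-24) = 1161 + 12 = 1173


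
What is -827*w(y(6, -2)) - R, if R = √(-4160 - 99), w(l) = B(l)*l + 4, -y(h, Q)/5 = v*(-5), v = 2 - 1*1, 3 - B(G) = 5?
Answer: 38042 - I*√4259 ≈ 38042.0 - 65.261*I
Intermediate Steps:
B(G) = -2 (B(G) = 3 - 1*5 = 3 - 5 = -2)
v = 1 (v = 2 - 1 = 1)
y(h, Q) = 25 (y(h, Q) = -5*(-5) = 25)
w(l) = 4 - 2*l (w(l) = -2*l + 4 = 4 - 2*l)
R = I*√4259 (R = √(-4259) = I*√4259 ≈ 65.261*I)
-827*w(y(6, -2)) - R = -827*(4 - 2*25) - I*√4259 = -827*(4 - 50) - I*√4259 = -827*(-46) - I*√4259 = 38042 - I*√4259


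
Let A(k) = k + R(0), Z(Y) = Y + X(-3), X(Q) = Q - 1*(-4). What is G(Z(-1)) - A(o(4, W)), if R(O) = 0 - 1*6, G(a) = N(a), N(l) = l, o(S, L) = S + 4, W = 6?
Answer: -2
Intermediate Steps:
X(Q) = 4 + Q (X(Q) = Q + 4 = 4 + Q)
o(S, L) = 4 + S
Z(Y) = 1 + Y (Z(Y) = Y + (4 - 3) = Y + 1 = 1 + Y)
G(a) = a
R(O) = -6 (R(O) = 0 - 6 = -6)
A(k) = -6 + k (A(k) = k - 6 = -6 + k)
G(Z(-1)) - A(o(4, W)) = (1 - 1) - (-6 + (4 + 4)) = 0 - (-6 + 8) = 0 - 1*2 = 0 - 2 = -2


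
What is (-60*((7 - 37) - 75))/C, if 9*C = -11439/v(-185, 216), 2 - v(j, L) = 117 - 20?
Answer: 598500/1271 ≈ 470.89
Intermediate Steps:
v(j, L) = -95 (v(j, L) = 2 - (117 - 20) = 2 - 1*97 = 2 - 97 = -95)
C = 1271/95 (C = (-11439/(-95))/9 = (-11439*(-1/95))/9 = (⅑)*(11439/95) = 1271/95 ≈ 13.379)
(-60*((7 - 37) - 75))/C = (-60*((7 - 37) - 75))/(1271/95) = -60*(-30 - 75)*(95/1271) = -60*(-105)*(95/1271) = 6300*(95/1271) = 598500/1271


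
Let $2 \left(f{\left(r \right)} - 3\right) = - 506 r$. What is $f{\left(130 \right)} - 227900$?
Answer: $-260787$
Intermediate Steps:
$f{\left(r \right)} = 3 - 253 r$ ($f{\left(r \right)} = 3 + \frac{\left(-506\right) r}{2} = 3 - 253 r$)
$f{\left(130 \right)} - 227900 = \left(3 - 32890\right) - 227900 = -32887 - 227900 = -260787$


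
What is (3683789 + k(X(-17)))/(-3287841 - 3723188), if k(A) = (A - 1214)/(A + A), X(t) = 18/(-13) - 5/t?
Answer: -1775854833/3379315978 ≈ -0.52551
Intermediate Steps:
X(t) = -18/13 - 5/t (X(t) = 18*(-1/13) - 5/t = -18/13 - 5/t)
k(A) = (-1214 + A)/(2*A) (k(A) = (-1214 + A)/((2*A)) = (-1214 + A)*(1/(2*A)) = (-1214 + A)/(2*A))
(3683789 + k(X(-17)))/(-3287841 - 3723188) = (3683789 + (-1214 + (-18/13 - 5/(-17)))/(2*(-18/13 - 5/(-17))))/(-3287841 - 3723188) = (3683789 + (-1214 + (-18/13 - 5*(-1/17)))/(2*(-18/13 - 5*(-1/17))))/(-7011029) = (3683789 + (-1214 + (-18/13 + 5/17))/(2*(-18/13 + 5/17)))*(-1/7011029) = (3683789 + (-1214 - 241/221)/(2*(-241/221)))*(-1/7011029) = (3683789 + (½)*(-221/241)*(-268535/221))*(-1/7011029) = (3683789 + 268535/482)*(-1/7011029) = (1775854833/482)*(-1/7011029) = -1775854833/3379315978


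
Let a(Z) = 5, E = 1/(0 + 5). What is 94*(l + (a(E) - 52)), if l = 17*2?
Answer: -1222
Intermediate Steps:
E = ⅕ (E = 1/5 = ⅕ ≈ 0.20000)
l = 34
94*(l + (a(E) - 52)) = 94*(34 + (5 - 52)) = 94*(34 - 47) = 94*(-13) = -1222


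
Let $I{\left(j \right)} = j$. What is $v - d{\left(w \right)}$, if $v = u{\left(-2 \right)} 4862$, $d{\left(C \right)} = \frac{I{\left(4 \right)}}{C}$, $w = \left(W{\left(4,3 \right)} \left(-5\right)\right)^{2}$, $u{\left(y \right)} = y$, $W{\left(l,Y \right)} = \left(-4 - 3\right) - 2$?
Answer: $- \frac{19691104}{2025} \approx -9724.0$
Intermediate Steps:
$W{\left(l,Y \right)} = -9$ ($W{\left(l,Y \right)} = -7 - 2 = -9$)
$w = 2025$ ($w = \left(\left(-9\right) \left(-5\right)\right)^{2} = 45^{2} = 2025$)
$d{\left(C \right)} = \frac{4}{C}$
$v = -9724$ ($v = \left(-2\right) 4862 = -9724$)
$v - d{\left(w \right)} = -9724 - \frac{4}{2025} = - \frac{19691104}{2025}$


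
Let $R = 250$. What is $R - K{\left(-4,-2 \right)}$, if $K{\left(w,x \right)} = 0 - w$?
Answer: $246$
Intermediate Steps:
$K{\left(w,x \right)} = - w$
$R - K{\left(-4,-2 \right)} = 250 - \left(-1\right) \left(-4\right) = 250 - 4 = 246$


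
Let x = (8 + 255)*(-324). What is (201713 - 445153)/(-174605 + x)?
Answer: 243440/259817 ≈ 0.93697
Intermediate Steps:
x = -85212 (x = 263*(-324) = -85212)
(201713 - 445153)/(-174605 + x) = (201713 - 445153)/(-174605 - 85212) = -243440/(-259817) = -243440*(-1/259817) = 243440/259817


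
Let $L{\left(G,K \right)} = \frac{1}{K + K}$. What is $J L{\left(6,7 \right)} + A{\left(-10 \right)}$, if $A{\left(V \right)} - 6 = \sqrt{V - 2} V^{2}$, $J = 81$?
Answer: $\frac{165}{14} + 200 i \sqrt{3} \approx 11.786 + 346.41 i$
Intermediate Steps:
$L{\left(G,K \right)} = \frac{1}{2 K}$
$A{\left(V \right)} = 6 + V^{2} \sqrt{-2 + V}$ ($A{\left(V \right)} = 6 + \sqrt{V - 2} V^{2} = 6 + \sqrt{-2 + V} V^{2} = 6 + V^{2} \sqrt{-2 + V}$)
$J L{\left(6,7 \right)} + A{\left(-10 \right)} = 81 \frac{1}{2 \cdot 7} + \left(6 + \left(-10\right)^{2} \sqrt{-2 - 10}\right) = 81 \cdot \frac{1}{2} \cdot \frac{1}{7} + \left(6 + 100 \sqrt{-12}\right) = 81 \cdot \frac{1}{14} + \left(6 + 100 \cdot 2 i \sqrt{3}\right) = \frac{81}{14} + \left(6 + 200 i \sqrt{3}\right) = \frac{165}{14} + 200 i \sqrt{3}$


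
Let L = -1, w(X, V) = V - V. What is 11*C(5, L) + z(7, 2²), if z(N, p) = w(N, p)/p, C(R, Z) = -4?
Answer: -44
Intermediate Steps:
w(X, V) = 0
z(N, p) = 0 (z(N, p) = 0/p = 0)
11*C(5, L) + z(7, 2²) = 11*(-4) + 0 = -44 + 0 = -44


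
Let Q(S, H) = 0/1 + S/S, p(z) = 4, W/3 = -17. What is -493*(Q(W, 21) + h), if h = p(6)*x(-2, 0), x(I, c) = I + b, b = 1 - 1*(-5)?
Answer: -8381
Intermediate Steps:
b = 6 (b = 1 + 5 = 6)
x(I, c) = 6 + I (x(I, c) = I + 6 = 6 + I)
W = -51 (W = 3*(-17) = -51)
Q(S, H) = 1 (Q(S, H) = 0*1 + 1 = 0 + 1 = 1)
h = 16 (h = 4*(6 - 2) = 4*4 = 16)
-493*(Q(W, 21) + h) = -493*(1 + 16) = -493*17 = -8381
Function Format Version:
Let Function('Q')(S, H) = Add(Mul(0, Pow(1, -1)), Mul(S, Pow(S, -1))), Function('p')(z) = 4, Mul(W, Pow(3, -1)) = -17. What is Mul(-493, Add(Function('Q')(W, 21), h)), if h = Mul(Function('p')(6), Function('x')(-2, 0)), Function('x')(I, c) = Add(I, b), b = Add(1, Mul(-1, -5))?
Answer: -8381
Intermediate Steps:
b = 6 (b = Add(1, 5) = 6)
Function('x')(I, c) = Add(6, I) (Function('x')(I, c) = Add(I, 6) = Add(6, I))
W = -51 (W = Mul(3, -17) = -51)
Function('Q')(S, H) = 1 (Function('Q')(S, H) = Add(Mul(0, 1), 1) = Add(0, 1) = 1)
h = 16 (h = Mul(4, Add(6, -2)) = Mul(4, 4) = 16)
Mul(-493, Add(Function('Q')(W, 21), h)) = Mul(-493, Add(1, 16)) = Mul(-493, 17) = -8381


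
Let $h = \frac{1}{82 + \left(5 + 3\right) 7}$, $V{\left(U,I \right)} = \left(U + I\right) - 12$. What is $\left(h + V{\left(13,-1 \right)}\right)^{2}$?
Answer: $\frac{1}{19044} \approx 5.251 \cdot 10^{-5}$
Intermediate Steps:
$V{\left(U,I \right)} = -12 + I + U$ ($V{\left(U,I \right)} = \left(I + U\right) - 12 = -12 + I + U$)
$h = \frac{1}{138}$ ($h = \frac{1}{82 + 8 \cdot 7} = \frac{1}{82 + 56} = \frac{1}{138} \approx 0.0072464$)
$\left(h + V{\left(13,-1 \right)}\right)^{2} = \left(\frac{1}{138} - 0\right)^{2} = \left(\frac{1}{138} + 0\right)^{2} = \left(\frac{1}{138}\right)^{2} = \frac{1}{19044}$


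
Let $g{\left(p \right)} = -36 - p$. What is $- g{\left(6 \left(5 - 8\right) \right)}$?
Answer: $18$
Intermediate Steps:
$- g{\left(6 \left(5 - 8\right) \right)} = - (-36 - 6 \left(5 - 8\right)) = - (-36 - 6 \left(-3\right)) = - (-36 - -18) = - (-36 + 18) = \left(-1\right) \left(-18\right) = 18$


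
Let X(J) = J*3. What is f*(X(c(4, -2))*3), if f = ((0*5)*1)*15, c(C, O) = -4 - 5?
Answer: 0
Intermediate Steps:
c(C, O) = -9
f = 0 (f = (0*1)*15 = 0*15 = 0)
X(J) = 3*J
f*(X(c(4, -2))*3) = 0*((3*(-9))*3) = 0*(-27*3) = 0*(-81) = 0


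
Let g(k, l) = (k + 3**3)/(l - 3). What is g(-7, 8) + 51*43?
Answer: 2197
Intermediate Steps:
g(k, l) = (27 + k)/(-3 + l) (g(k, l) = (k + 27)/(-3 + l) = (27 + k)/(-3 + l))
g(-7, 8) + 51*43 = (27 - 7)/(-3 + 8) + 51*43 = 20/5 + 2193 = (1/5)*20 + 2193 = 4 + 2193 = 2197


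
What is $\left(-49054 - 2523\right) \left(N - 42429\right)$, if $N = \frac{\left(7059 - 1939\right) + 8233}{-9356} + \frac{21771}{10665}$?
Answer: $\frac{24261695678375737}{11086860} \approx 2.1883 \cdot 10^{9}$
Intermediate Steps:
$N = \frac{6808859}{11086860}$ ($N = \left(5120 + 8233\right) \left(- \frac{1}{9356}\right) + 21771 \cdot \frac{1}{10665} = 13353 \left(- \frac{1}{9356}\right) + \frac{2419}{1185} = - \frac{13353}{9356} + \frac{2419}{1185} = \frac{6808859}{11086860} \approx 0.61414$)
$\left(-49054 - 2523\right) \left(N - 42429\right) = \left(-49054 - 2523\right) \left(\frac{6808859}{11086860} - 42429\right) = \left(-51577\right) \left(- \frac{470397574081}{11086860}\right) = \frac{24261695678375737}{11086860}$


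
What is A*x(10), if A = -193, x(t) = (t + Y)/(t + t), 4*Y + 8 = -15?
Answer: -3281/80 ≈ -41.013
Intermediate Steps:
Y = -23/4 (Y = -2 + (1/4)*(-15) = -2 - 15/4 = -23/4 ≈ -5.7500)
x(t) = (-23/4 + t)/(2*t) (x(t) = (t - 23/4)/(t + t) = (-23/4 + t)/((2*t)) = (-23/4 + t)*(1/(2*t)) = (-23/4 + t)/(2*t))
A*x(10) = -193*(-23 + 4*10)/(8*10) = -193*(-23 + 40)/(8*10) = -193*17/(8*10) = -193*17/80 = -3281/80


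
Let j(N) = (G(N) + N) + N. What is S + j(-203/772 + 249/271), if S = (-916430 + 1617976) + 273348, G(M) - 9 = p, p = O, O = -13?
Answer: 101979480555/104606 ≈ 9.7489e+5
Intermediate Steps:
p = -13
G(M) = -4 (G(M) = 9 - 13 = -4)
S = 974894 (S = 701546 + 273348 = 974894)
j(N) = -4 + 2*N (j(N) = (-4 + N) + N = -4 + 2*N)
S + j(-203/772 + 249/271) = 974894 + (-4 + 2*(-203/772 + 249/271)) = 974894 + (-4 + 2*(137215/209212)) = 974894 + (-4 + 137215/104606) = 974894 - 281209/104606 = 101979480555/104606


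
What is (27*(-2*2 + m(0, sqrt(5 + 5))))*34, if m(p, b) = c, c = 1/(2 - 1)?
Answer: -2754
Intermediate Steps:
c = 1 (c = 1/1 = 1)
m(p, b) = 1
(27*(-2*2 + m(0, sqrt(5 + 5))))*34 = (27*(-2*2 + 1))*34 = (27*(-4 + 1))*34 = (27*(-3))*34 = -81*34 = -2754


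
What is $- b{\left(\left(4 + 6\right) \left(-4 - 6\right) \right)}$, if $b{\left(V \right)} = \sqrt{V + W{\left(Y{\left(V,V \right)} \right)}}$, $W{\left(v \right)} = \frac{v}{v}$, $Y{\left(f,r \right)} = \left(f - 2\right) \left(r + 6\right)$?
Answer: $- 3 i \sqrt{11} \approx - 9.9499 i$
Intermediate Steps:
$Y{\left(f,r \right)} = \left(-2 + f\right) \left(6 + r\right)$
$W{\left(v \right)} = 1$
$b{\left(V \right)} = \sqrt{1 + V}$ ($b{\left(V \right)} = \sqrt{V + 1} = \sqrt{1 + V}$)
$- b{\left(\left(4 + 6\right) \left(-4 - 6\right) \right)} = - \sqrt{1 + \left(4 + 6\right) \left(-4 - 6\right)} = - \sqrt{1 + 10 \left(-10\right)} = - \sqrt{1 - 100} = - \sqrt{-99} = - 3 i \sqrt{11}$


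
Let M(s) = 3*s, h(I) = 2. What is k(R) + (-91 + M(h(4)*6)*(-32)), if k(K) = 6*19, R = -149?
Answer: -1129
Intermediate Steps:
k(K) = 114
k(R) + (-91 + M(h(4)*6)*(-32)) = 114 + (-91 + (3*(2*6))*(-32)) = 114 + (-91 + (3*12)*(-32)) = 114 + (-91 + 36*(-32)) = 114 + (-91 - 1152) = 114 - 1243 = -1129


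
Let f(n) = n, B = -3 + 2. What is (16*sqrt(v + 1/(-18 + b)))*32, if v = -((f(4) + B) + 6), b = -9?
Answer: 1024*I*sqrt(183)/9 ≈ 1539.2*I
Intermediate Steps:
B = -1
v = -9 (v = -((4 - 1) + 6) = -(3 + 6) = -1*9 = -9)
(16*sqrt(v + 1/(-18 + b)))*32 = (16*sqrt(-9 + 1/(-18 - 9)))*32 = (16*sqrt(-9 + 1/(-27)))*32 = (16*sqrt(-9 - 1/27))*32 = (16*sqrt(-244/27))*32 = (16*(2*I*sqrt(183)/9))*32 = (32*I*sqrt(183)/9)*32 = 1024*I*sqrt(183)/9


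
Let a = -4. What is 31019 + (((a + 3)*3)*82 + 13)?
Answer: 30786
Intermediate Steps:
31019 + (((a + 3)*3)*82 + 13) = 31019 + (((-4 + 3)*3)*82 + 13) = 31019 + (-1*3*82 + 13) = 31019 + (-3*82 + 13) = 31019 + (-246 + 13) = 31019 - 233 = 30786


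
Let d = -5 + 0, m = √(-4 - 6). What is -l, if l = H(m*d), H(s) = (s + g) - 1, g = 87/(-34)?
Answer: 121/34 + 5*I*√10 ≈ 3.5588 + 15.811*I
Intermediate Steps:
m = I*√10 (m = √(-10) = I*√10 ≈ 3.1623*I)
d = -5
g = -87/34 (g = 87*(-1/34) = -87/34 ≈ -2.5588)
H(s) = -121/34 + s (H(s) = (s - 87/34) - 1 = (-87/34 + s) - 1 = -121/34 + s)
l = -121/34 - 5*I*√10 (l = -121/34 + (I*√10)*(-5) = -121/34 - 5*I*√10 ≈ -3.5588 - 15.811*I)
-l = -(-121/34 - 5*I*√10) = 121/34 + 5*I*√10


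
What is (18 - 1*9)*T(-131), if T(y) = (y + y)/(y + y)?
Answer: 9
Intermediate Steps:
T(y) = 1 (T(y) = (2*y)/((2*y)) = (2*y)*(1/(2*y)) = 1)
(18 - 1*9)*T(-131) = (18 - 1*9)*1 = (18 - 9)*1 = 9*1 = 9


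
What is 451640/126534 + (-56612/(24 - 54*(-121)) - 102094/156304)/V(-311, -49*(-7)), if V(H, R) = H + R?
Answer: 189027999057005/57645607939328 ≈ 3.2791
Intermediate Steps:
451640/126534 + (-56612/(24 - 54*(-121)) - 102094/156304)/V(-311, -49*(-7)) = 451640/126534 + (-56612/(24 - 54*(-121)) - 102094/156304)/(-311 - 49*(-7)) = 451640*(1/126534) + (-56612/(24 + 6534) - 102094*1/156304)/(-311 + 343) = 225820/63267 + (-56612/6558 - 51047/78152)/32 = 225820/63267 + (-56612*1/6558 - 51047/78152)*(1/32) = 225820/63267 + (-28306/3279 - 51047/78152)*(1/32) = 225820/63267 - 2379553625/256260408*1/32 = 225820/63267 - 2379553625/8200333056 = 189027999057005/57645607939328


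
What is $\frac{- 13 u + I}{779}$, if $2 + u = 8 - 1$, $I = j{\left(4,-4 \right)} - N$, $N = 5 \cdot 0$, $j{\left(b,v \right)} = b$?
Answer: $- \frac{61}{779} \approx -0.078305$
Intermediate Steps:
$N = 0$
$I = 4$ ($I = 4 - 0 = 4 + 0 = 4$)
$u = 5$ ($u = -2 + \left(8 - 1\right) = -2 + 7 = 5$)
$\frac{- 13 u + I}{779} = \frac{\left(-13\right) 5 + 4}{779} = \left(-65 + 4\right) \frac{1}{779} = \left(-61\right) \frac{1}{779} = - \frac{61}{779}$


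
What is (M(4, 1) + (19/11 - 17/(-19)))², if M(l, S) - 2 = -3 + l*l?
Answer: 13564489/43681 ≈ 310.54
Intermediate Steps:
M(l, S) = -1 + l² (M(l, S) = 2 + (-3 + l*l) = 2 + (-3 + l²) = -1 + l²)
(M(4, 1) + (19/11 - 17/(-19)))² = ((-1 + 4²) + (19/11 - 17/(-19)))² = ((-1 + 16) + (19*(1/11) - 17*(-1/19)))² = (15 + (19/11 + 17/19))² = (15 + 548/209)² = (3683/209)² = 13564489/43681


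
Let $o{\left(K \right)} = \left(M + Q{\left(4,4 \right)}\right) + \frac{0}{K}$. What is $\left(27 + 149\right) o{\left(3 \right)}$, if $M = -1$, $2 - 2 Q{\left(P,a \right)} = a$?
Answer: $-352$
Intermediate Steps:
$Q{\left(P,a \right)} = 1 - \frac{a}{2}$
$o{\left(K \right)} = -2$ ($o{\left(K \right)} = \left(-1 + \left(1 - 2\right)\right) + \frac{0}{K} = \left(-1 + \left(1 - 2\right)\right) + 0 = \left(-1 - 1\right) + 0 = -2 + 0 = -2$)
$\left(27 + 149\right) o{\left(3 \right)} = \left(27 + 149\right) \left(-2\right) = 176 \left(-2\right) = -352$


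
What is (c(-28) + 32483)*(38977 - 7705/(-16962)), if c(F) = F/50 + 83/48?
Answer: 25771727988405737/20354400 ≈ 1.2661e+9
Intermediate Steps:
c(F) = 83/48 + F/50 (c(F) = F*(1/50) + 83*(1/48) = F/50 + 83/48 = 83/48 + F/50)
(c(-28) + 32483)*(38977 - 7705/(-16962)) = ((83/48 + (1/50)*(-28)) + 32483)*(38977 - 7705/(-16962)) = ((83/48 - 14/25) + 32483)*(38977 - 7705*(-1/16962)) = (1403/1200 + 32483)*(38977 + 7705/16962) = (38981003/1200)*(661135579/16962) = 25771727988405737/20354400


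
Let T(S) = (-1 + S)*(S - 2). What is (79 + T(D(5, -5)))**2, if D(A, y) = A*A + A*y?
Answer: 6561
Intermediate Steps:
D(A, y) = A**2 + A*y
T(S) = (-1 + S)*(-2 + S)
(79 + T(D(5, -5)))**2 = (79 + (2 + (5*(5 - 5))**2 - 15*(5 - 5)))**2 = (79 + (2 + (5*0)**2 - 15*0))**2 = (79 + (2 + 0**2 - 3*0))**2 = (79 + (2 + 0 + 0))**2 = (79 + 2)**2 = 81**2 = 6561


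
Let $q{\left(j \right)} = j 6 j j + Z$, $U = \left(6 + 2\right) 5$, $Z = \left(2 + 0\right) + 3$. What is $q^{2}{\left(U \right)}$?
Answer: $147459840025$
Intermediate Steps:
$Z = 5$ ($Z = 2 + 3 = 5$)
$U = 40$ ($U = 8 \cdot 5 = 40$)
$q{\left(j \right)} = 5 + 6 j^{3}$ ($q{\left(j \right)} = j 6 j j + 5 = 6 j j j + 5 = 6 j^{2} j + 5 = 6 j^{3} + 5 = 5 + 6 j^{3}$)
$q^{2}{\left(U \right)} = \left(5 + 6 \cdot 40^{3}\right)^{2} = \left(5 + 6 \cdot 64000\right)^{2} = \left(5 + 384000\right)^{2} = 384005^{2} = 147459840025$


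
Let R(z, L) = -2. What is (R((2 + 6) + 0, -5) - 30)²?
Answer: 1024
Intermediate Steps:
(R((2 + 6) + 0, -5) - 30)² = (-2 - 30)² = (-32)² = 1024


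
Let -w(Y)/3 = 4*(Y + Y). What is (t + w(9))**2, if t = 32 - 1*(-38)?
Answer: 21316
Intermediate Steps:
w(Y) = -24*Y (w(Y) = -12*(Y + Y) = -12*2*Y = -24*Y)
t = 70 (t = 32 + 38 = 70)
(t + w(9))**2 = (70 - 24*9)**2 = (70 - 216)**2 = (-146)**2 = 21316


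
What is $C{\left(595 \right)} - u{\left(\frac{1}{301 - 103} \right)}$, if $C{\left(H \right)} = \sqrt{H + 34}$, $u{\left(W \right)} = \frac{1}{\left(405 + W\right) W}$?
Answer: $- \frac{39204}{80191} + \sqrt{629} \approx 24.591$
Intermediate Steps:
$u{\left(W \right)} = \frac{1}{W \left(405 + W\right)}$
$C{\left(H \right)} = \sqrt{34 + H}$
$C{\left(595 \right)} - u{\left(\frac{1}{301 - 103} \right)} = \sqrt{34 + 595} - \frac{1}{\frac{1}{301 - 103} \left(405 + \frac{1}{301 - 103}\right)} = \sqrt{629} - \frac{1}{\frac{1}{198} \left(405 + \frac{1}{198}\right)} = \sqrt{629} - \frac{\frac{1}{\frac{1}{198}}}{405 + \frac{1}{198}} = \sqrt{629} - \frac{198}{\frac{80191}{198}} = \sqrt{629} - 198 \cdot \frac{198}{80191} = \sqrt{629} - \frac{39204}{80191} = - \frac{39204}{80191} + \sqrt{629}$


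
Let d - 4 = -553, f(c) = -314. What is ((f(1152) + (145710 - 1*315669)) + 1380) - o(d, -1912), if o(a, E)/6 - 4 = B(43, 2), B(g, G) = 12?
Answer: -168989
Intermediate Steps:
d = -549 (d = 4 - 553 = -549)
o(a, E) = 96 (o(a, E) = 24 + 6*12 = 24 + 72 = 96)
((f(1152) + (145710 - 1*315669)) + 1380) - o(d, -1912) = ((-314 + (145710 - 1*315669)) + 1380) - 1*96 = ((-314 + (145710 - 315669)) + 1380) - 96 = ((-314 - 169959) + 1380) - 96 = (-170273 + 1380) - 96 = -168893 - 96 = -168989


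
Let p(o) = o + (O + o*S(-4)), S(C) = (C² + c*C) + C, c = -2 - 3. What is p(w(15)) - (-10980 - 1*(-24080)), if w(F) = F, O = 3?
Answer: -12602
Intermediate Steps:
c = -5
S(C) = C² - 4*C (S(C) = (C² - 5*C) + C = C² - 4*C)
p(o) = 3 + 33*o (p(o) = o + (3 + o*(-4*(-4 - 4))) = o + (3 + o*(-4*(-8))) = o + (3 + o*32) = o + (3 + 32*o) = 3 + 33*o)
p(w(15)) - (-10980 - 1*(-24080)) = (3 + 33*15) - (-10980 - 1*(-24080)) = (3 + 495) - (-10980 + 24080) = 498 - 1*13100 = 498 - 13100 = -12602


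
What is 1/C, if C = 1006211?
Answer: 1/1006211 ≈ 9.9383e-7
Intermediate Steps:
1/C = 1/1006211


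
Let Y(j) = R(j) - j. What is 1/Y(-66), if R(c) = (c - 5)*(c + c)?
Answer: 1/9438 ≈ 0.00010595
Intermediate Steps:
R(c) = 2*c*(-5 + c) (R(c) = (-5 + c)*(2*c) = 2*c*(-5 + c))
Y(j) = -j + 2*j*(-5 + j) (Y(j) = 2*j*(-5 + j) - j = -j + 2*j*(-5 + j))
1/Y(-66) = 1/(-66*(-11 + 2*(-66))) = 1/(-66*(-11 - 132)) = 1/(-66*(-143)) = 1/9438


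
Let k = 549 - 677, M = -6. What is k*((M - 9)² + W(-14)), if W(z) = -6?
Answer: -28032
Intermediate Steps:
k = -128
k*((M - 9)² + W(-14)) = -128*((-6 - 9)² - 6) = -128*((-15)² - 6) = -128*(225 - 6) = -128*219 = -28032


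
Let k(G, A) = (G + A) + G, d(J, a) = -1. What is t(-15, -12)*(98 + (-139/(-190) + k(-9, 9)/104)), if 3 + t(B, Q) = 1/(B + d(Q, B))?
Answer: -47756037/158080 ≈ -302.10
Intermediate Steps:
k(G, A) = A + 2*G (k(G, A) = (A + G) + G = A + 2*G)
t(B, Q) = -3 + 1/(-1 + B) (t(B, Q) = -3 + 1/(B - 1) = -3 + 1/(-1 + B))
t(-15, -12)*(98 + (-139/(-190) + k(-9, 9)/104)) = ((4 - 3*(-15))/(-1 - 15))*(98 + (-139/(-190) + (9 + 2*(-9))/104)) = ((4 + 45)/(-16))*(98 + (-139*(-1/190) + (9 - 18)*(1/104))) = (-1/16*49)*(98 + (139/190 - 9*1/104)) = -49*(98 + (139/190 - 9/104))/16 = -49*(98 + 6373/9880)/16 = -49/16*974613/9880 = -47756037/158080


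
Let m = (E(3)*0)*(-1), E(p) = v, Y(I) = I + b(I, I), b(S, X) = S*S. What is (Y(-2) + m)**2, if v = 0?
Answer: 4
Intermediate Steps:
b(S, X) = S**2
Y(I) = I + I**2
E(p) = 0
m = 0 (m = (0*0)*(-1) = 0*(-1) = 0)
(Y(-2) + m)**2 = (-2*(1 - 2) + 0)**2 = (-2*(-1) + 0)**2 = (2 + 0)**2 = 2**2 = 4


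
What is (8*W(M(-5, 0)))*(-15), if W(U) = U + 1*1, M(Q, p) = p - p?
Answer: -120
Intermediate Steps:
M(Q, p) = 0
W(U) = 1 + U (W(U) = U + 1 = 1 + U)
(8*W(M(-5, 0)))*(-15) = (8*(1 + 0))*(-15) = (8*1)*(-15) = 8*(-15) = -120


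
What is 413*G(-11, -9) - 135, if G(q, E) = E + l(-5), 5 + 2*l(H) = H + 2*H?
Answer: -7982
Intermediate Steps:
l(H) = -5/2 + 3*H/2 (l(H) = -5/2 + (H + 2*H)/2 = -5/2 + (3*H)/2 = -5/2 + 3*H/2)
G(q, E) = -10 + E (G(q, E) = E + (-5/2 + (3/2)*(-5)) = E + (-5/2 - 15/2) = E - 10 = -10 + E)
413*G(-11, -9) - 135 = 413*(-10 - 9) - 135 = 413*(-19) - 135 = -7847 - 135 = -7982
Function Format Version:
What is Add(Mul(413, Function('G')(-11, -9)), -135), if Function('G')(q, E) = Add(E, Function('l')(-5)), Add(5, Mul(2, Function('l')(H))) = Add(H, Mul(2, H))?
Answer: -7982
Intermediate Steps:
Function('l')(H) = Add(Rational(-5, 2), Mul(Rational(3, 2), H)) (Function('l')(H) = Add(Rational(-5, 2), Mul(Rational(1, 2), Add(H, Mul(2, H)))) = Add(Rational(-5, 2), Mul(Rational(1, 2), Mul(3, H))) = Add(Rational(-5, 2), Mul(Rational(3, 2), H)))
Function('G')(q, E) = Add(-10, E) (Function('G')(q, E) = Add(E, Add(Rational(-5, 2), Mul(Rational(3, 2), -5))) = Add(E, Add(Rational(-5, 2), Rational(-15, 2))) = Add(E, -10) = Add(-10, E))
Add(Mul(413, Function('G')(-11, -9)), -135) = Add(Mul(413, Add(-10, -9)), -135) = Add(Mul(413, -19), -135) = Add(-7847, -135) = -7982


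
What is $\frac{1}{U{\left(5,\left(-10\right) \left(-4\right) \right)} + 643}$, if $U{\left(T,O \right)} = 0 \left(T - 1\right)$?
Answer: $\frac{1}{643} \approx 0.0015552$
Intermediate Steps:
$U{\left(T,O \right)} = 0$ ($U{\left(T,O \right)} = 0 \left(-1 + T\right) = 0$)
$\frac{1}{U{\left(5,\left(-10\right) \left(-4\right) \right)} + 643} = \frac{1}{0 + 643} = \frac{1}{643}$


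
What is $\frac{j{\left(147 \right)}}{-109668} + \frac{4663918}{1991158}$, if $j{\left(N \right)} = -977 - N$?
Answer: $\frac{4939621354}{2099676111} \approx 2.3526$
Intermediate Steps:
$\frac{j{\left(147 \right)}}{-109668} + \frac{4663918}{1991158} = \frac{-977 - 147}{-109668} + \frac{4663918}{1991158} = \left(-977 - 147\right) \left(- \frac{1}{109668}\right) + 4663918 \cdot \frac{1}{1991158} = \left(-1124\right) \left(- \frac{1}{109668}\right) + \frac{2331959}{995579} = \frac{281}{27417} + \frac{2331959}{995579} = \frac{4939621354}{2099676111}$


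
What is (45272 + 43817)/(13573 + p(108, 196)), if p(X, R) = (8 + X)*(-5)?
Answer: 89089/12993 ≈ 6.8567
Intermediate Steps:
p(X, R) = -40 - 5*X
(45272 + 43817)/(13573 + p(108, 196)) = (45272 + 43817)/(13573 + (-40 - 5*108)) = 89089/(13573 + (-40 - 540)) = 89089/(13573 - 580) = 89089/12993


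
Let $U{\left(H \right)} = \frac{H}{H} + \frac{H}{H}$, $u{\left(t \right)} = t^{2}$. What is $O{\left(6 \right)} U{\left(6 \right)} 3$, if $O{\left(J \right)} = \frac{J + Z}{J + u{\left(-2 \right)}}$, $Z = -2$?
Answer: $\frac{12}{5} \approx 2.4$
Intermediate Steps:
$U{\left(H \right)} = 2$ ($U{\left(H \right)} = 1 + 1 = 2$)
$O{\left(J \right)} = \frac{-2 + J}{4 + J}$ ($O{\left(J \right)} = \frac{J - 2}{J + \left(-2\right)^{2}} = \frac{-2 + J}{J + 4} = \frac{-2 + J}{4 + J}$)
$O{\left(6 \right)} U{\left(6 \right)} 3 = \frac{-2 + 6}{4 + 6} \cdot 2 \cdot 3 = \frac{1}{10} \cdot 4 \cdot 2 \cdot 3 = \frac{2}{5} \cdot 2 \cdot 3 = \frac{4}{5} \cdot 3 = \frac{12}{5}$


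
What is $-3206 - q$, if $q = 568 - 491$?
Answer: $-3283$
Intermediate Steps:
$q = 77$ ($q = 568 - 491 = 77$)
$-3206 - q = -3206 - 77 = -3283$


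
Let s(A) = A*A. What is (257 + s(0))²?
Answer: 66049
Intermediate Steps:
s(A) = A²
(257 + s(0))² = (257 + 0²)² = (257 + 0)² = 257² = 66049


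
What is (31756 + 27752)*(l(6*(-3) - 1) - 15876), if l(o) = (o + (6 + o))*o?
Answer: -908568144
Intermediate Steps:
l(o) = o*(6 + 2*o) (l(o) = (6 + 2*o)*o = o*(6 + 2*o))
(31756 + 27752)*(l(6*(-3) - 1) - 15876) = (31756 + 27752)*(2*(6*(-3) - 1)*(3 + (6*(-3) - 1)) - 15876) = 59508*(2*(-18 - 1)*(3 + (-18 - 1)) - 15876) = 59508*(2*(-19)*(3 - 19) - 15876) = 59508*(2*(-19)*(-16) - 15876) = 59508*(608 - 15876) = 59508*(-15268) = -908568144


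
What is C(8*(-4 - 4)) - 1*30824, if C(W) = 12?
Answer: -30812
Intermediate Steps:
C(8*(-4 - 4)) - 1*30824 = 12 - 1*30824 = 12 - 30824 = -30812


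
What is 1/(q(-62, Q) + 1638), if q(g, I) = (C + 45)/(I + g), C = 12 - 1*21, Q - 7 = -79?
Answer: 67/109728 ≈ 0.00061060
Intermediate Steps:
Q = -72 (Q = 7 - 79 = -72)
C = -9 (C = 12 - 21 = -9)
q(g, I) = 36/(I + g) (q(g, I) = (-9 + 45)/(I + g) = 36/(I + g))
1/(q(-62, Q) + 1638) = 1/(36/(-72 - 62) + 1638) = 1/(36/(-134) + 1638) = 1/(36*(-1/134) + 1638) = 1/(-18/67 + 1638) = 1/(109728/67) = 67/109728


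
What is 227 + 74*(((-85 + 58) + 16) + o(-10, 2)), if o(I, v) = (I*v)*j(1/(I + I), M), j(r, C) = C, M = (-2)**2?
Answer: -6507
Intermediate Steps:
M = 4
o(I, v) = 4*I*v (o(I, v) = (I*v)*4 = 4*I*v)
227 + 74*(((-85 + 58) + 16) + o(-10, 2)) = 227 + 74*(((-85 + 58) + 16) + 4*(-10)*2) = 227 + 74*((-27 + 16) - 80) = 227 + 74*(-11 - 80) = 227 + 74*(-91) = 227 - 6734 = -6507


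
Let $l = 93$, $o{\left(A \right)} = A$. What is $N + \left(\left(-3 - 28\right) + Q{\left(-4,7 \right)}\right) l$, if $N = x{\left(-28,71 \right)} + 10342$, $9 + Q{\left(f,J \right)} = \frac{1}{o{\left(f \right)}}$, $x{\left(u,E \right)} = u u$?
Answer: $\frac{29531}{4} \approx 7382.8$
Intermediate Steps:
$x{\left(u,E \right)} = u^{2}$
$Q{\left(f,J \right)} = -9 + \frac{1}{f}$
$N = 11126$ ($N = \left(-28\right)^{2} + 10342 = 784 + 10342 = 11126$)
$N + \left(\left(-3 - 28\right) + Q{\left(-4,7 \right)}\right) l = 11126 + \left(\left(-3 - 28\right) - \left(9 - \frac{1}{-4}\right)\right) 93 = 11126 + \left(\left(-3 - 28\right) - \frac{37}{4}\right) 93 = 11126 + \left(-31 - \frac{37}{4}\right) 93 = 11126 - \frac{14973}{4} = \frac{29531}{4}$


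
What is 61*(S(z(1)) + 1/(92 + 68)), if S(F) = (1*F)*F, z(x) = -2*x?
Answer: 39101/160 ≈ 244.38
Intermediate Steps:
S(F) = F² (S(F) = F*F = F²)
61*(S(z(1)) + 1/(92 + 68)) = 61*((-2*1)² + 1/(92 + 68)) = 61*((-2)² + 1/160) = 61*(4 + 1/160) = 61*(641/160) = 39101/160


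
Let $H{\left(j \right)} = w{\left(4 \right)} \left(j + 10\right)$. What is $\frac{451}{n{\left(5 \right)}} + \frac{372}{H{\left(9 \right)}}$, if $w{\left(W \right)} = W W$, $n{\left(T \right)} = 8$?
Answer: $\frac{8755}{152} \approx 57.599$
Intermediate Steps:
$w{\left(W \right)} = W^{2}$
$H{\left(j \right)} = 160 + 16 j$ ($H{\left(j \right)} = 4^{2} \left(j + 10\right) = 16 \left(10 + j\right) = 160 + 16 j$)
$\frac{451}{n{\left(5 \right)}} + \frac{372}{H{\left(9 \right)}} = \frac{451}{8} + \frac{372}{160 + 16 \cdot 9} = 451 \cdot \frac{1}{8} + \frac{372}{160 + 144} = \frac{451}{8} + \frac{372}{304} = \frac{451}{8} + 372 \cdot \frac{1}{304} = \frac{451}{8} + \frac{93}{76} = \frac{8755}{152}$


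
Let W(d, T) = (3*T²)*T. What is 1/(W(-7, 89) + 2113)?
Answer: 1/2117020 ≈ 4.7236e-7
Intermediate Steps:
W(d, T) = 3*T³
1/(W(-7, 89) + 2113) = 1/(3*89³ + 2113) = 1/(3*704969 + 2113) = 1/(2114907 + 2113) = 1/2117020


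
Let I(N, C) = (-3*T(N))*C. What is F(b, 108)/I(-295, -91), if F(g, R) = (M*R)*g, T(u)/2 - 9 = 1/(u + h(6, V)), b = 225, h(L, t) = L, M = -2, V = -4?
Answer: -23409/2366 ≈ -9.8939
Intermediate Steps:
T(u) = 18 + 2/(6 + u) (T(u) = 18 + 2/(u + 6) = 18 + 2/(6 + u))
F(g, R) = -2*R*g (F(g, R) = (-2*R)*g = -2*R*g)
I(N, C) = -6*C*(55 + 9*N)/(6 + N) (I(N, C) = (-6*(55 + 9*N)/(6 + N))*C = -6*C*(55 + 9*N)/(6 + N))
F(b, 108)/I(-295, -91) = (-2*108*225)/((-6*(-91)*(55 + 9*(-295))/(6 - 295))) = -48600*(-289/(546*(55 - 2655))) = -48600/((-6*(-91)*(-1/289)*(-2600))) = -48600/1419600/289 = -48600*289/1419600 = -23409/2366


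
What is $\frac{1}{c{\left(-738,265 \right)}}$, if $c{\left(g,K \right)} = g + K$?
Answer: $- \frac{1}{473} \approx -0.0021142$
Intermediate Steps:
$c{\left(g,K \right)} = K + g$
$\frac{1}{c{\left(-738,265 \right)}} = \frac{1}{265 - 738} = \frac{1}{-473} = - \frac{1}{473}$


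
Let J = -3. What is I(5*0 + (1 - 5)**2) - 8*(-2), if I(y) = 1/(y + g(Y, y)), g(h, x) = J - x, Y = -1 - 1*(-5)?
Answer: 47/3 ≈ 15.667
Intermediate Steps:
Y = 4 (Y = -1 + 5 = 4)
g(h, x) = -3 - x
I(y) = -1/3 (I(y) = 1/(y + (-3 - y)) = 1/(-3) = -1/3)
I(5*0 + (1 - 5)**2) - 8*(-2) = -1/3 - 8*(-2) = -1/3 + 16 = 47/3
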